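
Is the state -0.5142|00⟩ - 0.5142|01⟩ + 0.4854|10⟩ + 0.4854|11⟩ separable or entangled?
Separable

Writing the state as a|00⟩ + b|01⟩ + c|10⟩ + d|11⟩, it is a product state iff ad − bc = 0.
Here (a, b, c, d) = (-0.5142, -0.5142, 0.4854, 0.4854): ad − bc = (-0.5142)(0.4854) − (-0.5142)(0.4854) = 0, so the state is separable.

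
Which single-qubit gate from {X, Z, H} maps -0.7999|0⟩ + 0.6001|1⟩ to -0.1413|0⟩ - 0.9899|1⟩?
H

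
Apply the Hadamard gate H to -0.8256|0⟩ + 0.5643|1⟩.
-0.1848|0⟩ - 0.9828|1⟩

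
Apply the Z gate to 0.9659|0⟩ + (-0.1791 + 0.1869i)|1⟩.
0.9659|0⟩ + (0.1791 - 0.1869i)|1⟩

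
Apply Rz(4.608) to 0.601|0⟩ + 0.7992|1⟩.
(-0.4022 - 0.4466i)|0⟩ + (-0.5349 + 0.5938i)|1⟩

Rz(4.608) = [[e^(−iθ/2), 0], [0, e^(iθ/2)]] with e^(±iθ/2) = cos(θ/2) ± i·sin(θ/2); θ = 4.608, cos(θ/2) ≈ -0.669254, sin(θ/2) ≈ 0.743034.
With a = amp(|0⟩) = 0.601 and b = amp(|1⟩) = 0.7992:
new amp(|0⟩) = (-0.669254 - 0.743034i)·a = (-0.4022 - 0.4466i)
new amp(|1⟩) = (-0.669254 + 0.743034i)·b = (-0.5349 + 0.5938i)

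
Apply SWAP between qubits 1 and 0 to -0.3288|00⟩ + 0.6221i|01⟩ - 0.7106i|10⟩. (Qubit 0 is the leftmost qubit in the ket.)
-0.3288|00⟩ - 0.7106i|01⟩ + 0.6221i|10⟩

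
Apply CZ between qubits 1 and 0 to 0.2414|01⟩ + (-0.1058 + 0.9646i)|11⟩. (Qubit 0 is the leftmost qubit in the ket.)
0.2414|01⟩ + (0.1058 - 0.9646i)|11⟩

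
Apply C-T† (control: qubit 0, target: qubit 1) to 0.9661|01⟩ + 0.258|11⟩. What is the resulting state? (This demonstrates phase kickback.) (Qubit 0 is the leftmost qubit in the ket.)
0.9661|01⟩ + (0.1824 - 0.1824i)|11⟩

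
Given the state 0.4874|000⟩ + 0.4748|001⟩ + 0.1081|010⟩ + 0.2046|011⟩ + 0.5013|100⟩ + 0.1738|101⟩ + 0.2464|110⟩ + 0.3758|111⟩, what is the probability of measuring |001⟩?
0.2254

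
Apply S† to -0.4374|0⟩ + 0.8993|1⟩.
-0.4374|0⟩ - 0.8993i|1⟩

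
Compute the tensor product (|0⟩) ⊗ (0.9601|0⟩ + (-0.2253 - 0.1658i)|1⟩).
0.9601|00⟩ + (-0.2253 - 0.1658i)|01⟩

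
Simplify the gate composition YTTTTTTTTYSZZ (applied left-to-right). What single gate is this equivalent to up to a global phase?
S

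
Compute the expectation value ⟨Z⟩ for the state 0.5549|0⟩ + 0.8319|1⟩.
-0.3841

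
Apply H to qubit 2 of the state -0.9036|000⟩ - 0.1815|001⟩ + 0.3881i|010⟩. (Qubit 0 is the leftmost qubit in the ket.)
-0.7673|000⟩ - 0.5106|001⟩ + 0.2744i|010⟩ + 0.2744i|011⟩

H on qubit 2 mixes each pair of kets that differ only in qubit 2: amplitudes (a, b) of (|…0…⟩, |…1…⟩) become ((a + b)/√2, (a − b)/√2). Kets absent from the input have amplitude 0.
(|000⟩, |001⟩): (a, b) = (-0.9036, -0.1815) → (-0.7673, -0.5106)
(|010⟩, |011⟩): (a, b) = (0.3881i, 0) → (0.2744i, 0.2744i)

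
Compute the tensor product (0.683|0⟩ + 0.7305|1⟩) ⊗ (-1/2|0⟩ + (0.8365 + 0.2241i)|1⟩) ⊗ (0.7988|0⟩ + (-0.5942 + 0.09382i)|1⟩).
-0.2728|000⟩ + (0.2029 - 0.03204i)|001⟩ + (0.4564 + 0.1223i)|010⟩ + (-0.3538 - 0.03735i)|011⟩ - 0.2918|100⟩ + (0.217 - 0.03427i)|101⟩ + (0.4881 + 0.1308i)|110⟩ + (-0.3785 - 0.03994i)|111⟩

amp(|b₁b₂…⟩) = product of the factor amplitudes for bits b₁, b₂, …; only kets whose every factor amplitude is nonzero survive.
|000⟩: (0.683)(-1/2)(0.7988) = -0.2728
|001⟩: (0.683)(-1/2)(-0.5942 + 0.09382i) = (0.2029 - 0.03204i)
|010⟩: (0.683)(0.8365 + 0.2241i)(0.7988) = (0.4564 + 0.1223i)
|011⟩: (0.683)(0.8365 + 0.2241i)(-0.5942 + 0.09382i) = (-0.3538 - 0.03735i)
|100⟩: (0.7305)(-1/2)(0.7988) = -0.2918
|101⟩: (0.7305)(-1/2)(-0.5942 + 0.09382i) = (0.217 - 0.03427i)
|110⟩: (0.7305)(0.8365 + 0.2241i)(0.7988) = (0.4881 + 0.1308i)
|111⟩: (0.7305)(0.8365 + 0.2241i)(-0.5942 + 0.09382i) = (-0.3785 - 0.03994i)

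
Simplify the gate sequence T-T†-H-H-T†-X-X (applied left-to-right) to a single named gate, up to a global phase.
T†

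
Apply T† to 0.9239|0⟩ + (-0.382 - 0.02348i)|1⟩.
0.9239|0⟩ + (-0.2867 + 0.2535i)|1⟩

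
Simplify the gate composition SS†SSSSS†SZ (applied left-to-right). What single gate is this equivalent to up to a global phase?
Z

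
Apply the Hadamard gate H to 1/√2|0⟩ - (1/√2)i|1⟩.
(1/2 - (1/2)i)|0⟩ + (1/2 + (1/2)i)|1⟩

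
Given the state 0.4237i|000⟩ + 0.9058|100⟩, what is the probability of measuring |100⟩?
0.8205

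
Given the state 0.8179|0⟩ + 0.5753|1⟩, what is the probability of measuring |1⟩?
0.331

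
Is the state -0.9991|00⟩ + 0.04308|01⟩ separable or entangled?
Separable

Writing the state as a|00⟩ + b|01⟩ + c|10⟩ + d|11⟩, it is a product state iff ad − bc = 0.
Here (a, b, c, d) = (-0.9991, 0.04308, 0, 0): ad − bc = (-0.9991)(0) − (0.04308)(0) = 0, so the state is separable.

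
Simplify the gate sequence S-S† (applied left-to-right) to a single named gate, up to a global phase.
I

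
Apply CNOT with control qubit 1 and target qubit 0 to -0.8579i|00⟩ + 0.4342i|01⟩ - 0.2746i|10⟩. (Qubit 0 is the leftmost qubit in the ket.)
-0.8579i|00⟩ - 0.2746i|10⟩ + 0.4342i|11⟩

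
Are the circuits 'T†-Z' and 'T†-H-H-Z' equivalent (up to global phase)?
Yes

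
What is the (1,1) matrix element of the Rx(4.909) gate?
-0.7731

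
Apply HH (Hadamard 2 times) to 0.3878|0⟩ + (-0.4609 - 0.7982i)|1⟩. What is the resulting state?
0.3878|0⟩ + (-0.4609 - 0.7982i)|1⟩

H² = I, so an even number of Hadamards cancels: H^2 = I and the state is unchanged.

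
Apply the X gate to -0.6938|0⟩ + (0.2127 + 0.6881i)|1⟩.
(0.2127 + 0.6881i)|0⟩ - 0.6938|1⟩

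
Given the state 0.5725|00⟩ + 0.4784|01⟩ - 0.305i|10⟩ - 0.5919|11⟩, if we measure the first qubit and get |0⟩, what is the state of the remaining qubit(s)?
0.7674|0⟩ + 0.6412|1⟩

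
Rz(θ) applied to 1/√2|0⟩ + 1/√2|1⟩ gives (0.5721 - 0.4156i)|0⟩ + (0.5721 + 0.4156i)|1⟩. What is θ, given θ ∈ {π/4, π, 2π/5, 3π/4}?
2π/5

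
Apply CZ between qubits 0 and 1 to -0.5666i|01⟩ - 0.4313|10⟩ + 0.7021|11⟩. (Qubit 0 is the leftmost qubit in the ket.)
-0.5666i|01⟩ - 0.4313|10⟩ - 0.7021|11⟩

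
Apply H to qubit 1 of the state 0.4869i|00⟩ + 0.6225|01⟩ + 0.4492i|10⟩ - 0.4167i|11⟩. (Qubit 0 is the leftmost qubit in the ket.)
(0.4402 + 0.3443i)|00⟩ + (-0.4402 + 0.3443i)|01⟩ + 0.02298i|10⟩ + 0.6123i|11⟩

H on qubit 1 mixes each pair of kets that differ only in qubit 1: amplitudes (a, b) of (|…0…⟩, |…1…⟩) become ((a + b)/√2, (a − b)/√2). Kets absent from the input have amplitude 0.
(|00⟩, |01⟩): (a, b) = (0.4869i, 0.6225) → ((0.4402 + 0.3443i), (-0.4402 + 0.3443i))
(|10⟩, |11⟩): (a, b) = (0.4492i, -0.4167i) → (0.02298i, 0.6123i)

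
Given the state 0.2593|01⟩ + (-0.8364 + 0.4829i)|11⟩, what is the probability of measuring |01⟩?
0.06724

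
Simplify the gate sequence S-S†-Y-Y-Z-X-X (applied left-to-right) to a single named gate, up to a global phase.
Z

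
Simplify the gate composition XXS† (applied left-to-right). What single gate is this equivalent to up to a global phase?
S†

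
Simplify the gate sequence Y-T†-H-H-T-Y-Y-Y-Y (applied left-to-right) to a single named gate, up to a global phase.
Y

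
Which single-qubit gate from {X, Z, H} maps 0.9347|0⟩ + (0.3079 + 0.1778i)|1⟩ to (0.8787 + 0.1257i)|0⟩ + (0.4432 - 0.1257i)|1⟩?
H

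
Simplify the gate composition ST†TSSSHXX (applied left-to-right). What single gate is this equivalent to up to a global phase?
H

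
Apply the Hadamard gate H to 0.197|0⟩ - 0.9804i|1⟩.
(0.1393 - 0.6932i)|0⟩ + (0.1393 + 0.6932i)|1⟩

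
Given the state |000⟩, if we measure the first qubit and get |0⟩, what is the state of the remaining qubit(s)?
|00⟩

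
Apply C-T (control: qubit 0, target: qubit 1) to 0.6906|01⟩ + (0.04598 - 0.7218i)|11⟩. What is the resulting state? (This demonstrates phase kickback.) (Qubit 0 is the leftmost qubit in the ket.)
0.6906|01⟩ + (0.5429 - 0.4779i)|11⟩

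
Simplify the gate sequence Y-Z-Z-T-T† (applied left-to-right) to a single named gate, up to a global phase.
Y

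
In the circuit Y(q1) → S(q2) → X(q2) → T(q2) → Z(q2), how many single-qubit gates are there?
5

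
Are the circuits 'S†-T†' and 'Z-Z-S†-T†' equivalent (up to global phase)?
Yes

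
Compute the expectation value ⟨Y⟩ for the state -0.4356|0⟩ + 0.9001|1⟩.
0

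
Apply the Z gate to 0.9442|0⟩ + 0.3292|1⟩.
0.9442|0⟩ - 0.3292|1⟩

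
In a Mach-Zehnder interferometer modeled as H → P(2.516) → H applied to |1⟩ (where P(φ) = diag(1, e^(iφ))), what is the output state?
(0.9053 - 0.2928i)|0⟩ + (0.09469 + 0.2928i)|1⟩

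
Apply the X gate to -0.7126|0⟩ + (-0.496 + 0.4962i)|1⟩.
(-0.496 + 0.4962i)|0⟩ - 0.7126|1⟩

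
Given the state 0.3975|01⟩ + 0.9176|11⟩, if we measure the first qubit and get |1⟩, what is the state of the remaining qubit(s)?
|1⟩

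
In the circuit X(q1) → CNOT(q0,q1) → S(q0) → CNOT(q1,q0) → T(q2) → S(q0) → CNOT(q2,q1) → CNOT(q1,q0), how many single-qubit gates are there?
4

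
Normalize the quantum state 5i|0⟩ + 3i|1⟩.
0.8575i|0⟩ + 0.5145i|1⟩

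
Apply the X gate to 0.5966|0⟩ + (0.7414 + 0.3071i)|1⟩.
(0.7414 + 0.3071i)|0⟩ + 0.5966|1⟩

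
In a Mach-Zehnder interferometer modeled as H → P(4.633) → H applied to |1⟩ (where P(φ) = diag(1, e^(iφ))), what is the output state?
(0.5397 + 0.4984i)|0⟩ + (0.4603 - 0.4984i)|1⟩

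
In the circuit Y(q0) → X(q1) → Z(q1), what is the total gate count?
3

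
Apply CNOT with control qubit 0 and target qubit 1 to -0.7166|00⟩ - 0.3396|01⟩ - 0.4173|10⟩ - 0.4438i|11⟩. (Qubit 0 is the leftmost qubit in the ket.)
-0.7166|00⟩ - 0.3396|01⟩ - 0.4438i|10⟩ - 0.4173|11⟩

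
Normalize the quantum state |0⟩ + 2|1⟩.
1/√5|0⟩ + 0.8944|1⟩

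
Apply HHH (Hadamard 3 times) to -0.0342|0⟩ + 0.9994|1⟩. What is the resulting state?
0.6825|0⟩ - 0.7309|1⟩

H² = I, so H^3 = H: a single Hadamard. With (a, b) = (-0.0342, 0.9994), H gives ((a + b)/√2, (a − b)/√2) = (0.6825, -0.7309).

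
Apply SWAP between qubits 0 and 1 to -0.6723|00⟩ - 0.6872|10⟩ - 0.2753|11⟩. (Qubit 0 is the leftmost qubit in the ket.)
-0.6723|00⟩ - 0.6872|01⟩ - 0.2753|11⟩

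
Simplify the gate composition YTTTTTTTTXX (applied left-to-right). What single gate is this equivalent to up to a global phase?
Y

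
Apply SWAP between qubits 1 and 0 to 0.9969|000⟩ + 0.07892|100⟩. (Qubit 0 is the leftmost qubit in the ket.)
0.9969|000⟩ + 0.07892|010⟩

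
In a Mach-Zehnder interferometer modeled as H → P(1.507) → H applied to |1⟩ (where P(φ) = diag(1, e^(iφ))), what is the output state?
(0.4681 - 0.499i)|0⟩ + (0.5319 + 0.499i)|1⟩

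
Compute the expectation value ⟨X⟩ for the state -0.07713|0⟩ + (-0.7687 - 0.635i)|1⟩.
0.1186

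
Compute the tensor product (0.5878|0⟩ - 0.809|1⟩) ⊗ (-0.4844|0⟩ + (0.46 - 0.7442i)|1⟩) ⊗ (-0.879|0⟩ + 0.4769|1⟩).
0.2503|000⟩ - 0.1358|001⟩ + (-0.2377 + 0.3845i)|010⟩ + (0.1289 - 0.2086i)|011⟩ - 0.3445|100⟩ + 0.1869|101⟩ + (0.3271 - 0.5292i)|110⟩ + (-0.1775 + 0.2871i)|111⟩

amp(|b₁b₂…⟩) = product of the factor amplitudes for bits b₁, b₂, …; only kets whose every factor amplitude is nonzero survive.
|000⟩: (0.5878)(-0.4844)(-0.879) = 0.2503
|001⟩: (0.5878)(-0.4844)(0.4769) = -0.1358
|010⟩: (0.5878)(0.46 - 0.7442i)(-0.879) = (-0.2377 + 0.3845i)
|011⟩: (0.5878)(0.46 - 0.7442i)(0.4769) = (0.1289 - 0.2086i)
|100⟩: (-0.809)(-0.4844)(-0.879) = -0.3445
|101⟩: (-0.809)(-0.4844)(0.4769) = 0.1869
|110⟩: (-0.809)(0.46 - 0.7442i)(-0.879) = (0.3271 - 0.5292i)
|111⟩: (-0.809)(0.46 - 0.7442i)(0.4769) = (-0.1775 + 0.2871i)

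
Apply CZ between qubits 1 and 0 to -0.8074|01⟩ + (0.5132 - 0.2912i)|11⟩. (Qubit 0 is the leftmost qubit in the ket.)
-0.8074|01⟩ + (-0.5132 + 0.2912i)|11⟩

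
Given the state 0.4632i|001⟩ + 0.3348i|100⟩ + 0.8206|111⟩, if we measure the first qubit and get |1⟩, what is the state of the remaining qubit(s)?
0.3778i|00⟩ + 0.9259|11⟩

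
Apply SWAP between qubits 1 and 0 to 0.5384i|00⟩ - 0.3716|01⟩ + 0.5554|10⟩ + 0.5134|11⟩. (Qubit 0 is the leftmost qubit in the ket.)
0.5384i|00⟩ + 0.5554|01⟩ - 0.3716|10⟩ + 0.5134|11⟩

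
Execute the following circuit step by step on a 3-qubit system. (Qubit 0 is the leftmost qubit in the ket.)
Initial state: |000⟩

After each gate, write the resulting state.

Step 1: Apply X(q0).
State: |100⟩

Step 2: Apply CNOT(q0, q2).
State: |101⟩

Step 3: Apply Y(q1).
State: i|111⟩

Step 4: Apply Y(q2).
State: |110⟩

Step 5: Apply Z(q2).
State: |110⟩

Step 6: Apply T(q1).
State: (1/√2 + (1/√2)i)|110⟩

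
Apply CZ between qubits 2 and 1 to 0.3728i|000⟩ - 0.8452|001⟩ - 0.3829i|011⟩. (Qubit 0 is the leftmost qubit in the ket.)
0.3728i|000⟩ - 0.8452|001⟩ + 0.3829i|011⟩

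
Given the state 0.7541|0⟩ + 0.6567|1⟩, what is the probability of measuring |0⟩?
0.5687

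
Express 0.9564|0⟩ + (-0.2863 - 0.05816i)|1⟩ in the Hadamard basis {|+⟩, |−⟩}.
(0.4738 - 0.04113i)|+⟩ + (0.8787 + 0.04113i)|−⟩

With |ψ⟩ = α|0⟩ + β|1⟩, the Hadamard-basis coefficients are ⟨+|ψ⟩ = (α + β)/√2 and ⟨−|ψ⟩ = (α − β)/√2.
Here α = 0.9564, β = (-0.2863 - 0.05816i): (α + β)/√2 = (0.4738 - 0.04113i), (α − β)/√2 = (0.8787 + 0.04113i).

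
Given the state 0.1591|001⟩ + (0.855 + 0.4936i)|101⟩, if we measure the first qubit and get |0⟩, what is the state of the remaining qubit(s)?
|01⟩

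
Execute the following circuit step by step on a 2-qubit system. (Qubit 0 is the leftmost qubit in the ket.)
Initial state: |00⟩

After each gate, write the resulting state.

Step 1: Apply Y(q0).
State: i|10⟩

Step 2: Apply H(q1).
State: (1/√2)i|10⟩ + (1/√2)i|11⟩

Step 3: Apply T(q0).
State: (-1/2 + (1/2)i)|10⟩ + (-1/2 + (1/2)i)|11⟩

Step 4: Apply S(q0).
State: (-1/2 - (1/2)i)|10⟩ + (-1/2 - (1/2)i)|11⟩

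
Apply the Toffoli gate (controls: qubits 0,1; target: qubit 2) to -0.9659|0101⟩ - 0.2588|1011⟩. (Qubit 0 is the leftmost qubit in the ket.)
-0.9659|0101⟩ - 0.2588|1011⟩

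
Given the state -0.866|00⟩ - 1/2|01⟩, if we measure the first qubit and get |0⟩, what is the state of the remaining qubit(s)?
-0.866|0⟩ - 0.5|1⟩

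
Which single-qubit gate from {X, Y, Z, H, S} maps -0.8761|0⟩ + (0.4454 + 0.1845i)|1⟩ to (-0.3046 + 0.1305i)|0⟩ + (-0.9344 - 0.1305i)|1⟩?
H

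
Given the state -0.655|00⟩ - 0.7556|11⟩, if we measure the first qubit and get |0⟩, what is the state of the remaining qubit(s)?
-|0⟩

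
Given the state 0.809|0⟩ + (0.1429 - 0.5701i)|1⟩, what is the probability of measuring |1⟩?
0.3454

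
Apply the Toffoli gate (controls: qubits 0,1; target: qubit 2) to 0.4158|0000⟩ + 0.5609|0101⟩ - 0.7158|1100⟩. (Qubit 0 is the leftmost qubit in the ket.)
0.4158|0000⟩ + 0.5609|0101⟩ - 0.7158|1110⟩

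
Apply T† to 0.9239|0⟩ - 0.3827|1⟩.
0.9239|0⟩ + (-0.2706 + 0.2706i)|1⟩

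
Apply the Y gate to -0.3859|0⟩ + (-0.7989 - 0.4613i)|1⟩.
(-0.4613 + 0.7989i)|0⟩ - 0.3859i|1⟩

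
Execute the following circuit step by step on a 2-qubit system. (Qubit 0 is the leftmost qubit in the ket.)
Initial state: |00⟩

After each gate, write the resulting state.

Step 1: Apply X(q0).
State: |10⟩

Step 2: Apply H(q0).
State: 1/√2|00⟩ - 1/√2|10⟩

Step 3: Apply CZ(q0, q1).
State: 1/√2|00⟩ - 1/√2|10⟩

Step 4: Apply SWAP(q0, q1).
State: 1/√2|00⟩ - 1/√2|01⟩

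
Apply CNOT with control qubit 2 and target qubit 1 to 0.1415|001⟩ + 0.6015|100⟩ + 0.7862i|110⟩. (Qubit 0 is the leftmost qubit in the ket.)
0.1415|011⟩ + 0.6015|100⟩ + 0.7862i|110⟩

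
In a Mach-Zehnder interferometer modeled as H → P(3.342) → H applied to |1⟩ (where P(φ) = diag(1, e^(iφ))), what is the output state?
(0.99 + 0.09953i)|0⟩ + (0.01001 - 0.09953i)|1⟩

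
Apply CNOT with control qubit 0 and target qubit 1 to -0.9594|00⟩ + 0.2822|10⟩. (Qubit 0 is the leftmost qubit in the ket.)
-0.9594|00⟩ + 0.2822|11⟩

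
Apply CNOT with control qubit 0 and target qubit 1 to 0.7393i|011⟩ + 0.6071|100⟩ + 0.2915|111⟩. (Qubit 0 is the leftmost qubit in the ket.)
0.7393i|011⟩ + 0.2915|101⟩ + 0.6071|110⟩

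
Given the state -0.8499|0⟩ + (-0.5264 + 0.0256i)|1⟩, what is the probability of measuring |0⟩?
0.7223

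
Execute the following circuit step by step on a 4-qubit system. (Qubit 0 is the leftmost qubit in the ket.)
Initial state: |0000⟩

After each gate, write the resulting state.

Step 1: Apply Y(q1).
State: i|0100⟩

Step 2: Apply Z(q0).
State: i|0100⟩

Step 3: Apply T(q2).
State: i|0100⟩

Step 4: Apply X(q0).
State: i|1100⟩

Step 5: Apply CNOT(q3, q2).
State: i|1100⟩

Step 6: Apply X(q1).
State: i|1000⟩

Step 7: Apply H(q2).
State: (1/√2)i|1000⟩ + (1/√2)i|1010⟩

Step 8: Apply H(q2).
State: i|1000⟩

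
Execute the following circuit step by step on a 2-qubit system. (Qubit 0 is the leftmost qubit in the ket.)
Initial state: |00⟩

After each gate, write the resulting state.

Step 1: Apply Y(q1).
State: i|01⟩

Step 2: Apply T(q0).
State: i|01⟩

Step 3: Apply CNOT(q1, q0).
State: i|11⟩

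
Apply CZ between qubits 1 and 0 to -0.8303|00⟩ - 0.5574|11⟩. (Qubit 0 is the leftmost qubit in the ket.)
-0.8303|00⟩ + 0.5574|11⟩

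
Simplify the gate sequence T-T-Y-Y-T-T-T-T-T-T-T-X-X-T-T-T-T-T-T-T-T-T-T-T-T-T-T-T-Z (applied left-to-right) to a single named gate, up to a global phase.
Z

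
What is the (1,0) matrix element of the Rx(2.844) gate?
-0.989i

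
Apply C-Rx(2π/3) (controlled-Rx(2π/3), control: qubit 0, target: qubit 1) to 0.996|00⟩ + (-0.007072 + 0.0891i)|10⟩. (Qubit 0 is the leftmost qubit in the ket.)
0.996|00⟩ + (-0.003536 + 0.04455i)|10⟩ + (0.07716 + 0.006125i)|11⟩

C-Rx(2π/3) leaves the control-|0⟩ kets |00⟩, |01⟩ unchanged and applies Rx(2π/3) to qubit 1 on the control-|1⟩ pair (|10⟩, |11⟩).
Rx(2π/3) = [[cos(θ/2), −i·sin(θ/2)], [−i·sin(θ/2), cos(θ/2)]]; θ = 2π/3, cos(θ/2) ≈ 0.5, sin(θ/2) ≈ 0.866025.
With a = amp(|10⟩) = (-0.007072 + 0.0891i) and b = amp(|11⟩) = 0:
new amp(|10⟩) = (0.5)·a + (-0.866025i)·b = (-0.003536 + 0.04455i)
new amp(|11⟩) = (-0.866025i)·a + (0.5)·b = (0.07716 + 0.006125i)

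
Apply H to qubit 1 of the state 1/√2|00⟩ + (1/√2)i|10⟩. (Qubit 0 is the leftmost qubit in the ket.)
1/2|00⟩ + 1/2|01⟩ + (1/2)i|10⟩ + (1/2)i|11⟩

H on qubit 1 mixes each pair of kets that differ only in qubit 1: amplitudes (a, b) of (|…0…⟩, |…1…⟩) become ((a + b)/√2, (a − b)/√2). Kets absent from the input have amplitude 0.
(|00⟩, |01⟩): (a, b) = (1/√2, 0) → (1/2, 1/2)
(|10⟩, |11⟩): (a, b) = ((1/√2)i, 0) → ((1/2)i, (1/2)i)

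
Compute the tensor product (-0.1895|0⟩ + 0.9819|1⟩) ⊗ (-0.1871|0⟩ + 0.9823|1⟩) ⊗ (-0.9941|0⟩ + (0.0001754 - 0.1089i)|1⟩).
-0.03525|000⟩ + (0.000006219 - 0.003861i)|001⟩ + 0.185|010⟩ + (-0.00003265 + 0.02027i)|011⟩ + 0.1826|100⟩ + (-0.00003222 + 0.02001i)|101⟩ - 0.9588|110⟩ + (0.0001692 - 0.105i)|111⟩

amp(|b₁b₂…⟩) = product of the factor amplitudes for bits b₁, b₂, …; only kets whose every factor amplitude is nonzero survive.
|000⟩: (-0.1895)(-0.1871)(-0.9941) = -0.03525
|001⟩: (-0.1895)(-0.1871)(0.0001754 - 0.1089i) = (0.000006219 - 0.003861i)
|010⟩: (-0.1895)(0.9823)(-0.9941) = 0.185
|011⟩: (-0.1895)(0.9823)(0.0001754 - 0.1089i) = (-0.00003265 + 0.02027i)
|100⟩: (0.9819)(-0.1871)(-0.9941) = 0.1826
|101⟩: (0.9819)(-0.1871)(0.0001754 - 0.1089i) = (-0.00003222 + 0.02001i)
|110⟩: (0.9819)(0.9823)(-0.9941) = -0.9588
|111⟩: (0.9819)(0.9823)(0.0001754 - 0.1089i) = (0.0001692 - 0.105i)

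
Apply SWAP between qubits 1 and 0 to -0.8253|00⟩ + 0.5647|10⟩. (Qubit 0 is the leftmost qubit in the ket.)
-0.8253|00⟩ + 0.5647|01⟩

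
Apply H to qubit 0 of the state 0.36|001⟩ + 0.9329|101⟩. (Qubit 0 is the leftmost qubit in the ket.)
0.9142|001⟩ - 0.4051|101⟩

H on qubit 0 mixes each pair of kets that differ only in qubit 0: amplitudes (a, b) of (|…0…⟩, |…1…⟩) become ((a + b)/√2, (a − b)/√2). Kets absent from the input have amplitude 0.
(|001⟩, |101⟩): (a, b) = (0.36, 0.9329) → (0.9142, -0.4051)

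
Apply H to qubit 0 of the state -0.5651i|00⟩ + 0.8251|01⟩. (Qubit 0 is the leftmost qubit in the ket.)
-0.3996i|00⟩ + 0.5834|01⟩ - 0.3996i|10⟩ + 0.5834|11⟩

H on qubit 0 mixes each pair of kets that differ only in qubit 0: amplitudes (a, b) of (|…0…⟩, |…1…⟩) become ((a + b)/√2, (a − b)/√2). Kets absent from the input have amplitude 0.
(|00⟩, |10⟩): (a, b) = (-0.5651i, 0) → (-0.3996i, -0.3996i)
(|01⟩, |11⟩): (a, b) = (0.8251, 0) → (0.5834, 0.5834)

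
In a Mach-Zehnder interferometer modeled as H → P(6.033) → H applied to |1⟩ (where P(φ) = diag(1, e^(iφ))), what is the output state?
(0.01557 + 0.1238i)|0⟩ + (0.9844 - 0.1238i)|1⟩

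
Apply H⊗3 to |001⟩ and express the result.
1/√8|000⟩ - 1/√8|001⟩ + 1/√8|010⟩ - 1/√8|011⟩ + 1/√8|100⟩ - 1/√8|101⟩ + 1/√8|110⟩ - 1/√8|111⟩

H⊗3 gives amp(|y⟩) = (1/2√2) Σ_x (−1)^(x·y) amp(|x⟩), where x·y is the number of positions in which both x and y have a 1.
|000⟩: (1)/(2√2) = 1/√8
|001⟩: (-1)/(2√2) = -1/√8
|010⟩: (1)/(2√2) = 1/√8
|011⟩: (-1)/(2√2) = -1/√8
|100⟩: (1)/(2√2) = 1/√8
|101⟩: (-1)/(2√2) = -1/√8
|110⟩: (1)/(2√2) = 1/√8
|111⟩: (-1)/(2√2) = -1/√8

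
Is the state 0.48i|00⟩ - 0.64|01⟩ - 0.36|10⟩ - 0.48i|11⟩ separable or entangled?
Separable

Writing the state as a|00⟩ + b|01⟩ + c|10⟩ + d|11⟩, it is a product state iff ad − bc = 0.
Here (a, b, c, d) = (0.48i, -0.64, -0.36, -0.48i): ad − bc = (0.48i)(-0.48i) − (-0.64)(-0.36) = 0, so the state is separable.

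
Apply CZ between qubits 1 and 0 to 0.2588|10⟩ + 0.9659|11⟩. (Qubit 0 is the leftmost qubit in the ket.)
0.2588|10⟩ - 0.9659|11⟩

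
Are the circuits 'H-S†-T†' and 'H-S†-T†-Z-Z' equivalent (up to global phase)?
Yes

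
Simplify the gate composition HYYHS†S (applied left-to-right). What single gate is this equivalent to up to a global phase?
I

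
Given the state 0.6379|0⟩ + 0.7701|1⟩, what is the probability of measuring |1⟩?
0.5931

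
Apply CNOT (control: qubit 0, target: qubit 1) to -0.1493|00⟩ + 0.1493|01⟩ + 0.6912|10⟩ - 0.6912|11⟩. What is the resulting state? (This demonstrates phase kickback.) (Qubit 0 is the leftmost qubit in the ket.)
-0.1493|00⟩ + 0.1493|01⟩ - 0.6912|10⟩ + 0.6912|11⟩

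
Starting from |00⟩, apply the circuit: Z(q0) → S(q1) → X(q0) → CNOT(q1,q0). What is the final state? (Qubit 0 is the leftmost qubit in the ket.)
|10⟩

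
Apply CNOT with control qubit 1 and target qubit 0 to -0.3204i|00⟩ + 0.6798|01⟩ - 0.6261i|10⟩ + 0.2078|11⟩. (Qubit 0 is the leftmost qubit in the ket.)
-0.3204i|00⟩ + 0.2078|01⟩ - 0.6261i|10⟩ + 0.6798|11⟩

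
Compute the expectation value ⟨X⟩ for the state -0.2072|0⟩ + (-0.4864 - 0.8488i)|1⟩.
0.2016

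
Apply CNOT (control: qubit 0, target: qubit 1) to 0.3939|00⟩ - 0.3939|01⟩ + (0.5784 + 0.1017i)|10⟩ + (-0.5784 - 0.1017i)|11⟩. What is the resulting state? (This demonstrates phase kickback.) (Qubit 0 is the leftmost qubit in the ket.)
0.3939|00⟩ - 0.3939|01⟩ + (-0.5784 - 0.1017i)|10⟩ + (0.5784 + 0.1017i)|11⟩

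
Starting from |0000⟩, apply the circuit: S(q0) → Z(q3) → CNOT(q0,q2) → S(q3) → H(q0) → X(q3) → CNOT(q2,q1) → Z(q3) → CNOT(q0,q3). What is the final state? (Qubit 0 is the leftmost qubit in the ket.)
-1/√2|0001⟩ - 1/√2|1000⟩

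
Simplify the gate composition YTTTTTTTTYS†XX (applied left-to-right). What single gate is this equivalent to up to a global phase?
S†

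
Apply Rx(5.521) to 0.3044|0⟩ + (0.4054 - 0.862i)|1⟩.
(-0.6032 - 0.1508i)|0⟩ + (-0.3763 + 0.6869i)|1⟩

Rx(5.521) = [[cos(θ/2), −i·sin(θ/2)], [−i·sin(θ/2), cos(θ/2)]]; θ = 5.521, cos(θ/2) ≈ -0.928259, sin(θ/2) ≈ 0.371935.
With a = amp(|0⟩) = 0.3044 and b = amp(|1⟩) = (0.4054 - 0.862i):
new amp(|0⟩) = (-0.928259)·a + (-0.371935i)·b = (-0.6032 - 0.1508i)
new amp(|1⟩) = (-0.371935i)·a + (-0.928259)·b = (-0.3763 + 0.6869i)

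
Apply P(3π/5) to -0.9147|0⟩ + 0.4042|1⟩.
-0.9147|0⟩ + (-0.1249 + 0.3844i)|1⟩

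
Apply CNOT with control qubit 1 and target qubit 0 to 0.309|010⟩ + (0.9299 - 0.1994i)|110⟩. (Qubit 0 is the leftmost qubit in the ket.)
(0.9299 - 0.1994i)|010⟩ + 0.309|110⟩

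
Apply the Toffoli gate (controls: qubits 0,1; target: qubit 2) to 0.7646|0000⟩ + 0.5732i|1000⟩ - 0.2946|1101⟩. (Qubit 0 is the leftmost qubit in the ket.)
0.7646|0000⟩ + 0.5732i|1000⟩ - 0.2946|1111⟩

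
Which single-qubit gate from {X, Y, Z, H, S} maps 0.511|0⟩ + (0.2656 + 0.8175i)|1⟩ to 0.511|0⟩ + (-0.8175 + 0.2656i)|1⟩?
S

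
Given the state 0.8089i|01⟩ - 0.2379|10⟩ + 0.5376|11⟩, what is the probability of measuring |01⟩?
0.6543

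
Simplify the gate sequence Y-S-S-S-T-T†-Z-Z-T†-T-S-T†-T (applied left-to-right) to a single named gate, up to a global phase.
Y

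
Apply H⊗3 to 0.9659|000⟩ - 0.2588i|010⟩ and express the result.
(0.3415 - 0.0915i)|000⟩ + (0.3415 - 0.0915i)|001⟩ + (0.3415 + 0.0915i)|010⟩ + (0.3415 + 0.0915i)|011⟩ + (0.3415 - 0.0915i)|100⟩ + (0.3415 - 0.0915i)|101⟩ + (0.3415 + 0.0915i)|110⟩ + (0.3415 + 0.0915i)|111⟩

H⊗3 gives amp(|y⟩) = (1/2√2) Σ_x (−1)^(x·y) amp(|x⟩), where x·y is the number of positions in which both x and y have a 1.
|000⟩: (0.9659 - 0.2588i)/(2√2) = (0.3415 - 0.0915i)
|001⟩: (0.9659 - 0.2588i)/(2√2) = (0.3415 - 0.0915i)
|010⟩: (0.9659 + 0.2588i)/(2√2) = (0.3415 + 0.0915i)
|011⟩: (0.9659 + 0.2588i)/(2√2) = (0.3415 + 0.0915i)
|100⟩: (0.9659 - 0.2588i)/(2√2) = (0.3415 - 0.0915i)
|101⟩: (0.9659 - 0.2588i)/(2√2) = (0.3415 - 0.0915i)
|110⟩: (0.9659 + 0.2588i)/(2√2) = (0.3415 + 0.0915i)
|111⟩: (0.9659 + 0.2588i)/(2√2) = (0.3415 + 0.0915i)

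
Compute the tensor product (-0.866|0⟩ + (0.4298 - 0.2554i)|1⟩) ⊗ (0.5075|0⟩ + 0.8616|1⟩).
-0.4395|00⟩ - 0.7461|01⟩ + (0.2181 - 0.1296i)|10⟩ + (0.3703 - 0.2201i)|11⟩

amp(|b₁b₂…⟩) = product of the factor amplitudes for bits b₁, b₂, …; only kets whose every factor amplitude is nonzero survive.
|00⟩: (-0.866)(0.5075) = -0.4395
|01⟩: (-0.866)(0.8616) = -0.7461
|10⟩: (0.4298 - 0.2554i)(0.5075) = (0.2181 - 0.1296i)
|11⟩: (0.4298 - 0.2554i)(0.8616) = (0.3703 - 0.2201i)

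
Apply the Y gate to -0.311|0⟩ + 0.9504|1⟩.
-0.9504i|0⟩ - 0.311i|1⟩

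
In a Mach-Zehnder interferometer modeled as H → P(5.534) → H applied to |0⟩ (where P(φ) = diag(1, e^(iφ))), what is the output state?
(0.8661 - 0.3405i)|0⟩ + (0.1339 + 0.3405i)|1⟩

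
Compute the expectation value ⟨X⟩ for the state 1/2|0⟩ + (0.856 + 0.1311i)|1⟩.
0.856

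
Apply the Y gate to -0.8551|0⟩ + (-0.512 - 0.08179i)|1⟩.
(-0.08179 + 0.512i)|0⟩ - 0.8551i|1⟩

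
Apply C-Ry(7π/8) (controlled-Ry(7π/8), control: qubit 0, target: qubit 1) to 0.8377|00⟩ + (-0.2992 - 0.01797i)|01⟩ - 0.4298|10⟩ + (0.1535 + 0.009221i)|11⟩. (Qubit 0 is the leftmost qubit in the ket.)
0.8377|00⟩ + (-0.2992 - 0.01797i)|01⟩ + (-0.2344 - 0.009044i)|10⟩ + (-0.3916 + 0.001799i)|11⟩

C-Ry(7π/8) leaves the control-|0⟩ kets |00⟩, |01⟩ unchanged and applies Ry(7π/8) to qubit 1 on the control-|1⟩ pair (|10⟩, |11⟩).
Ry(7π/8) = [[cos(θ/2), −sin(θ/2)], [sin(θ/2), cos(θ/2)]]; θ = 7π/8, cos(θ/2) ≈ 0.19509, sin(θ/2) ≈ 0.980785.
With a = amp(|10⟩) = -0.4298 and b = amp(|11⟩) = (0.1535 + 0.009221i):
new amp(|10⟩) = (0.19509)·a + (-0.980785)·b = (-0.2344 - 0.009044i)
new amp(|11⟩) = (0.980785)·a + (0.19509)·b = (-0.3916 + 0.001799i)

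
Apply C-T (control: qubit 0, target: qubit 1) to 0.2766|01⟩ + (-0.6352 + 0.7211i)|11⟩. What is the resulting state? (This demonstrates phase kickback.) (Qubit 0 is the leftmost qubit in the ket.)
0.2766|01⟩ + (-0.959 + 0.06074i)|11⟩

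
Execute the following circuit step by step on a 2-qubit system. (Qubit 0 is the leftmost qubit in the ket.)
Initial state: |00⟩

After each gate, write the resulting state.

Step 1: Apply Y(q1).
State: i|01⟩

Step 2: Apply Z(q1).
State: -i|01⟩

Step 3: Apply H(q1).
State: -(1/√2)i|00⟩ + (1/√2)i|01⟩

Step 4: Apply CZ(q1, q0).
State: -(1/√2)i|00⟩ + (1/√2)i|01⟩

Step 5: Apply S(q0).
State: -(1/√2)i|00⟩ + (1/√2)i|01⟩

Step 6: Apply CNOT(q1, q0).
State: -(1/√2)i|00⟩ + (1/√2)i|11⟩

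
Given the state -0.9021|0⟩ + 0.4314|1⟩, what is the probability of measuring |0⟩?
0.8138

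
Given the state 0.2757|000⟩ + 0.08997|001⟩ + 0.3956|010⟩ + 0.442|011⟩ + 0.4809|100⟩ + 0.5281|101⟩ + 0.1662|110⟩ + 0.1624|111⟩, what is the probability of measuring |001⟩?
0.008095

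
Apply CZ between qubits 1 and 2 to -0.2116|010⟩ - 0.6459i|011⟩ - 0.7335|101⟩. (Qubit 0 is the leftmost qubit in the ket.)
-0.2116|010⟩ + 0.6459i|011⟩ - 0.7335|101⟩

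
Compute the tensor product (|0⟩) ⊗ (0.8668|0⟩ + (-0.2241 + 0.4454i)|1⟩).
0.8668|00⟩ + (-0.2241 + 0.4454i)|01⟩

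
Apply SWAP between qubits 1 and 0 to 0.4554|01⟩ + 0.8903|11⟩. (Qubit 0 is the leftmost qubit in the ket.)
0.4554|10⟩ + 0.8903|11⟩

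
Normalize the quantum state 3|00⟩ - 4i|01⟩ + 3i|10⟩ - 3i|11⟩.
0.4575|00⟩ - 0.61i|01⟩ + 0.4575i|10⟩ - 0.4575i|11⟩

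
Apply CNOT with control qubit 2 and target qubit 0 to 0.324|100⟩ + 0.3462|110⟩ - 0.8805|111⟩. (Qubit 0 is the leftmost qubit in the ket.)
-0.8805|011⟩ + 0.324|100⟩ + 0.3462|110⟩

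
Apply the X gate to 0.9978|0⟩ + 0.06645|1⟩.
0.06645|0⟩ + 0.9978|1⟩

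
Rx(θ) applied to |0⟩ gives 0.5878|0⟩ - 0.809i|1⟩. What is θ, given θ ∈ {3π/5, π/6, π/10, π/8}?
3π/5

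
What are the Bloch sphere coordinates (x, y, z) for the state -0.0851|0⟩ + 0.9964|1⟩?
(-0.1696, 0, -0.9856)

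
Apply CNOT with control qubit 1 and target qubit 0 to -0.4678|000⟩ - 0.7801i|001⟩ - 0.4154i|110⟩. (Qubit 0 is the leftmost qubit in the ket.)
-0.4678|000⟩ - 0.7801i|001⟩ - 0.4154i|010⟩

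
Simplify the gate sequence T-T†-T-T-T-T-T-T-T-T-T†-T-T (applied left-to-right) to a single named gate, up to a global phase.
T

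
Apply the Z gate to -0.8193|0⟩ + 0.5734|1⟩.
-0.8193|0⟩ - 0.5734|1⟩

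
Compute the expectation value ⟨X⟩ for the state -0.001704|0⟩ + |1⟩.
-0.003408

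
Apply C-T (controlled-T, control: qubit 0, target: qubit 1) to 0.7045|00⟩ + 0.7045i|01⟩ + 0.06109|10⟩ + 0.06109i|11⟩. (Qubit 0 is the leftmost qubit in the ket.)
0.7045|00⟩ + 0.7045i|01⟩ + 0.06109|10⟩ + (-0.0432 + 0.0432i)|11⟩

C-T leaves the control-|0⟩ kets |00⟩, |01⟩ unchanged and applies T to qubit 1 on the control-|1⟩ pair (|10⟩, |11⟩).
T = [[1, 0], [0, (1/√2 + (1/√2)i)]].
With a = amp(|10⟩) = 0.06109 and b = amp(|11⟩) = 0.06109i:
new amp(|10⟩) = (1)·a = 0.06109
new amp(|11⟩) = (1/√2 + (1/√2)i)·b = (-0.0432 + 0.0432i)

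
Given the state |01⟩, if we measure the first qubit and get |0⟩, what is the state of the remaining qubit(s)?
|1⟩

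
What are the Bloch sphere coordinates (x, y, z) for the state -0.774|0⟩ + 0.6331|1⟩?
(-0.98, 0, 0.1983)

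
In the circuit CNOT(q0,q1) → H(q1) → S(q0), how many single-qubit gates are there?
2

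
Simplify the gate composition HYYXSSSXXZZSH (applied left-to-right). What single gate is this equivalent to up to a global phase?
Z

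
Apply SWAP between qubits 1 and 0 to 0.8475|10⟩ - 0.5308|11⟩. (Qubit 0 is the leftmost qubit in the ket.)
0.8475|01⟩ - 0.5308|11⟩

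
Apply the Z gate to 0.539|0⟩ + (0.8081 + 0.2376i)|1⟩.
0.539|0⟩ + (-0.8081 - 0.2376i)|1⟩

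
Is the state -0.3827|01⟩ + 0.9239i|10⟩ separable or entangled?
Entangled

Writing the state as a|00⟩ + b|01⟩ + c|10⟩ + d|11⟩, it is a product state iff ad − bc = 0.
Here (a, b, c, d) = (0, -0.3827, 0.9239i, 0): ad − bc = (0)(0) − (-0.3827)(0.9239i) = 0.3536i ≠ 0, so the state is entangled.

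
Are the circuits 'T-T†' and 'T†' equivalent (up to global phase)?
No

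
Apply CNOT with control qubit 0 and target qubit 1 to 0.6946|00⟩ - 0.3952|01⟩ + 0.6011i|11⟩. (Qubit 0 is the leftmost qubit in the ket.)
0.6946|00⟩ - 0.3952|01⟩ + 0.6011i|10⟩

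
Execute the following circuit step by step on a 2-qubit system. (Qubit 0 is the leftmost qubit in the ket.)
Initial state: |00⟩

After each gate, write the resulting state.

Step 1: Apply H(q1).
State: 1/√2|00⟩ + 1/√2|01⟩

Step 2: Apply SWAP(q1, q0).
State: 1/√2|00⟩ + 1/√2|10⟩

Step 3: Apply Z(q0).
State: 1/√2|00⟩ - 1/√2|10⟩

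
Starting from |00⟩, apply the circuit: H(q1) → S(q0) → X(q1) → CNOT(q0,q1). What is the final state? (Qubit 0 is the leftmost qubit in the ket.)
1/√2|00⟩ + 1/√2|01⟩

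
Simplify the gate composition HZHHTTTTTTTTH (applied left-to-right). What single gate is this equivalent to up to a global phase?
X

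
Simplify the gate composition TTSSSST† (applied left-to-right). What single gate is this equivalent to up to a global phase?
T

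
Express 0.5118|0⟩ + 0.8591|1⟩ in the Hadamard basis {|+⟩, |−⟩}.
0.9694|+⟩ - 0.2456|−⟩

With |ψ⟩ = α|0⟩ + β|1⟩, the Hadamard-basis coefficients are ⟨+|ψ⟩ = (α + β)/√2 and ⟨−|ψ⟩ = (α − β)/√2.
Here α = 0.5118, β = 0.8591: (α + β)/√2 = 0.9694, (α − β)/√2 = -0.2456.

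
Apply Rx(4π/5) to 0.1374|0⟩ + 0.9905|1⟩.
(0.04246 - 0.942i)|0⟩ + (0.3061 - 0.1307i)|1⟩

Rx(4π/5) = [[cos(θ/2), −i·sin(θ/2)], [−i·sin(θ/2), cos(θ/2)]]; θ = 4π/5, cos(θ/2) ≈ 0.309017, sin(θ/2) ≈ 0.951057.
With a = amp(|0⟩) = 0.1374 and b = amp(|1⟩) = 0.9905:
new amp(|0⟩) = (0.309017)·a + (-0.951057i)·b = (0.04246 - 0.942i)
new amp(|1⟩) = (-0.951057i)·a + (0.309017)·b = (0.3061 - 0.1307i)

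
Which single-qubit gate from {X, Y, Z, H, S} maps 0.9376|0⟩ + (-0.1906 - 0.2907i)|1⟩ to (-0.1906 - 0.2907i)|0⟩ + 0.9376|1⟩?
X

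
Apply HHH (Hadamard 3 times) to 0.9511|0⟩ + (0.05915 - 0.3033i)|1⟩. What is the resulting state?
(0.7144 - 0.2145i)|0⟩ + (0.6307 + 0.2145i)|1⟩

H² = I, so H^3 = H: a single Hadamard. With (a, b) = (0.9511, (0.05915 - 0.3033i)), H gives ((a + b)/√2, (a − b)/√2) = ((0.7144 - 0.2145i), (0.6307 + 0.2145i)).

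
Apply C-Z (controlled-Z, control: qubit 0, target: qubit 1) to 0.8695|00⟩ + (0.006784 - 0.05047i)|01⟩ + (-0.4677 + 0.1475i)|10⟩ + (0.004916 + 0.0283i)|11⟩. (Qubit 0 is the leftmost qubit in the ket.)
0.8695|00⟩ + (0.006784 - 0.05047i)|01⟩ + (-0.4677 + 0.1475i)|10⟩ + (-0.004916 - 0.0283i)|11⟩

C-Z leaves the control-|0⟩ kets |00⟩, |01⟩ unchanged and applies Z to qubit 1 on the control-|1⟩ pair (|10⟩, |11⟩).
Z = [[1, 0], [0, -1]].
With a = amp(|10⟩) = (-0.4677 + 0.1475i) and b = amp(|11⟩) = (0.004916 + 0.0283i):
new amp(|10⟩) = (1)·a = (-0.4677 + 0.1475i)
new amp(|11⟩) = (-1)·b = (-0.004916 - 0.0283i)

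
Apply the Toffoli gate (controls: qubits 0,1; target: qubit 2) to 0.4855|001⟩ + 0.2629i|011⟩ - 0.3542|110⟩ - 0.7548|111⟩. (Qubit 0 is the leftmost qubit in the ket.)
0.4855|001⟩ + 0.2629i|011⟩ - 0.7548|110⟩ - 0.3542|111⟩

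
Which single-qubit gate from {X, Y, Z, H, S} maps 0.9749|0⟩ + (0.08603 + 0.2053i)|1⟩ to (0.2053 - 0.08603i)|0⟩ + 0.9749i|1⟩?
Y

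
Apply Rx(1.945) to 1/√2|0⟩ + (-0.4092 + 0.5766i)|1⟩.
(0.8747 + 0.3381i)|0⟩ + (-0.2305 - 0.2595i)|1⟩

Rx(1.945) = [[cos(θ/2), −i·sin(θ/2)], [−i·sin(θ/2), cos(θ/2)]]; θ = 1.945, cos(θ/2) ≈ 0.563236, sin(θ/2) ≈ 0.826296.
With a = amp(|0⟩) = 1/√2 and b = amp(|1⟩) = (-0.4092 + 0.5766i):
new amp(|0⟩) = (0.563236)·a + (-0.826296i)·b = (0.8747 + 0.3381i)
new amp(|1⟩) = (-0.826296i)·a + (0.563236)·b = (-0.2305 - 0.2595i)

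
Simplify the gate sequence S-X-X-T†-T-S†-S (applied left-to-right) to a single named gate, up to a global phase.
S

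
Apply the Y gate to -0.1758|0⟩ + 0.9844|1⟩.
-0.9844i|0⟩ - 0.1758i|1⟩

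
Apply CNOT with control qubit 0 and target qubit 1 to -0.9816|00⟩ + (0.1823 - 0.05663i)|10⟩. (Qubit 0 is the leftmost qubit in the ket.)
-0.9816|00⟩ + (0.1823 - 0.05663i)|11⟩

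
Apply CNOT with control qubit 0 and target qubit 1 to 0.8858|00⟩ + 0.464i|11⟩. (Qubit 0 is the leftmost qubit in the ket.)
0.8858|00⟩ + 0.464i|10⟩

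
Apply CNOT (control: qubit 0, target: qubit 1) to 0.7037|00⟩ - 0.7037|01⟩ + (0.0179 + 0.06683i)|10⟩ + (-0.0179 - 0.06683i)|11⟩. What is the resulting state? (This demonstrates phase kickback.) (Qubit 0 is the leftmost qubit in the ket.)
0.7037|00⟩ - 0.7037|01⟩ + (-0.0179 - 0.06683i)|10⟩ + (0.0179 + 0.06683i)|11⟩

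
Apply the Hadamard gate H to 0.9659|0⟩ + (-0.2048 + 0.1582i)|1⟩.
(0.5382 + 0.1119i)|0⟩ + (0.8278 - 0.1119i)|1⟩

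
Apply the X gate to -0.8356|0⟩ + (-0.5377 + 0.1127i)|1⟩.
(-0.5377 + 0.1127i)|0⟩ - 0.8356|1⟩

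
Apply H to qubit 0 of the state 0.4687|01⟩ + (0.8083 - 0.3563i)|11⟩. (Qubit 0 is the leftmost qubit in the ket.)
(0.903 - 0.2519i)|01⟩ + (-0.2401 + 0.2519i)|11⟩

H on qubit 0 mixes each pair of kets that differ only in qubit 0: amplitudes (a, b) of (|…0…⟩, |…1…⟩) become ((a + b)/√2, (a − b)/√2). Kets absent from the input have amplitude 0.
(|01⟩, |11⟩): (a, b) = (0.4687, (0.8083 - 0.3563i)) → ((0.903 - 0.2519i), (-0.2401 + 0.2519i))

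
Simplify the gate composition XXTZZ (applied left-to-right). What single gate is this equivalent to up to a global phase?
T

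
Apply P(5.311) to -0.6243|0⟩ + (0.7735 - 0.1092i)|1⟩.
-0.6243|0⟩ + (0.3457 - 0.7005i)|1⟩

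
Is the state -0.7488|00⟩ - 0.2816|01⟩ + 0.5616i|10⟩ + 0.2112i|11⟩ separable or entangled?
Separable

Writing the state as a|00⟩ + b|01⟩ + c|10⟩ + d|11⟩, it is a product state iff ad − bc = 0.
Here (a, b, c, d) = (-0.7488, -0.2816, 0.5616i, 0.2112i): ad − bc = (-0.7488)(0.2112i) − (-0.2816)(0.5616i) = 0, so the state is separable.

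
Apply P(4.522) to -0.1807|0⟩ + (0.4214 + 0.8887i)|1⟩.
-0.1807|0⟩ + (0.7929 - 0.582i)|1⟩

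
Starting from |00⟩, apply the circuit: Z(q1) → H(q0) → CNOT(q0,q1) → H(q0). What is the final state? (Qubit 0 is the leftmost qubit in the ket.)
1/2|00⟩ + 1/2|01⟩ + 1/2|10⟩ - 1/2|11⟩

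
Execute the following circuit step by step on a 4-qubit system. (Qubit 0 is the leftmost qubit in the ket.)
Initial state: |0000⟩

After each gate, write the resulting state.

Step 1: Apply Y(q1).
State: i|0100⟩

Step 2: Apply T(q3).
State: i|0100⟩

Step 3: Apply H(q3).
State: (1/√2)i|0100⟩ + (1/√2)i|0101⟩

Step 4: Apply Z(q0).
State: (1/√2)i|0100⟩ + (1/√2)i|0101⟩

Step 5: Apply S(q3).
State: (1/√2)i|0100⟩ - 1/√2|0101⟩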